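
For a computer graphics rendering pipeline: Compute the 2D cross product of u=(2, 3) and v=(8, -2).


u x v = u_x*v_y - u_y*v_x = 2*(-2) - 3*8
= (-4) - 24 = -28

-28


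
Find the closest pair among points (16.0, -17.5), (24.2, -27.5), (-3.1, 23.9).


d(P0,P1) = 12.9321, d(P0,P2) = 45.5935, d(P1,P2) = 58.2001
Closest: P0 and P1

Closest pair: (16.0, -17.5) and (24.2, -27.5), distance = 12.9321


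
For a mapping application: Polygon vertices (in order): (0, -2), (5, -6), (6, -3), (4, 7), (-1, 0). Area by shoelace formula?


Shoelace sum: (0*(-6) - 5*(-2)) + (5*(-3) - 6*(-6)) + (6*7 - 4*(-3)) + (4*0 - (-1)*7) + ((-1)*(-2) - 0*0)
= 94
Area = |94|/2 = 47

47


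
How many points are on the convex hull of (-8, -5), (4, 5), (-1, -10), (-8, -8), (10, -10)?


Convex hull vertices (CCW): (-8, -8), (-1, -10), (10, -10), (4, 5), (-8, -5)
Count = 5

5


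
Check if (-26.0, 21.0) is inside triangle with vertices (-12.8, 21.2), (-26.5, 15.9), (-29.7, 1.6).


Cross products: AB x AP = -67.22, BC x BP = -9.17, CA x CP = 255.34
All same sign? no

No, outside


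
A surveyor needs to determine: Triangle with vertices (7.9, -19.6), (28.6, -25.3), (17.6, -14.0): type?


Side lengths squared: AB^2=460.98, BC^2=248.69, CA^2=125.45
Sorted: [125.45, 248.69, 460.98]
By sides: Scalene, By angles: Obtuse

Scalene, Obtuse


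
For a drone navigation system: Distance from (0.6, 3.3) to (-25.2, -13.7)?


dx=-25.8, dy=-17
d^2 = (-25.8)^2 + (-17)^2 = 954.64
d = sqrt(954.64) = 30.8972

30.8972


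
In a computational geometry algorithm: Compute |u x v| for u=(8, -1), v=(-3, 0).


|u x v| = |8*0 - (-1)*(-3)|
= |0 - 3| = 3

3


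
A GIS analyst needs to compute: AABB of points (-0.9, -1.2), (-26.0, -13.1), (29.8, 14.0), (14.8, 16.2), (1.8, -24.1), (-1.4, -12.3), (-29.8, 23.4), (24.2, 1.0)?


x range: [-29.8, 29.8]
y range: [-24.1, 23.4]
Bounding box: (-29.8,-24.1) to (29.8,23.4)

(-29.8,-24.1) to (29.8,23.4)


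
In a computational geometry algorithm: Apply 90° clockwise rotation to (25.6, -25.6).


90° CW: (x,y) -> (y, -x)
(25.6,-25.6) -> (-25.6, -25.6)

(-25.6, -25.6)


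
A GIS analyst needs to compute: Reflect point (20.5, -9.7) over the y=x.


Reflection over y=x: (x,y) -> (y,x)
(20.5, -9.7) -> (-9.7, 20.5)

(-9.7, 20.5)


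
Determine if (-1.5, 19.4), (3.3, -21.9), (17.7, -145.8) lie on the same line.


Cross product: (3.3-(-1.5))*((-145.8)-19.4) - ((-21.9)-19.4)*(17.7-(-1.5))
= 0

Yes, collinear


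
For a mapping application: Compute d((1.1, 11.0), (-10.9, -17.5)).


dx=-12, dy=-28.5
d^2 = (-12)^2 + (-28.5)^2 = 956.25
d = sqrt(956.25) = 30.9233

30.9233


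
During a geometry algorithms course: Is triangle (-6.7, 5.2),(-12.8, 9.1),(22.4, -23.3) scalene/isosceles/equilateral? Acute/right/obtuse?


Side lengths squared: AB^2=52.42, BC^2=2288.8, CA^2=1659.06
Sorted: [52.42, 1659.06, 2288.8]
By sides: Scalene, By angles: Obtuse

Scalene, Obtuse


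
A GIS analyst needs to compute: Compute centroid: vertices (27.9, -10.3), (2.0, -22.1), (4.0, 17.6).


Centroid = ((x_A+x_B+x_C)/3, (y_A+y_B+y_C)/3)
= ((27.9+2+4)/3, ((-10.3)+(-22.1)+17.6)/3)
= (11.3, -4.9333)

(11.3, -4.9333)


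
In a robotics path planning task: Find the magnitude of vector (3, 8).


|u| = sqrt(3^2 + 8^2) = sqrt(73) = 8.544

8.544


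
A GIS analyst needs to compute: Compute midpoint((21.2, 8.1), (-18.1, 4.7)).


M = ((21.2+(-18.1))/2, (8.1+4.7)/2)
= (1.55, 6.4)

(1.55, 6.4)


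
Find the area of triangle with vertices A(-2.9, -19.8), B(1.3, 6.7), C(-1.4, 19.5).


Area = |x_A(y_B-y_C) + x_B(y_C-y_A) + x_C(y_A-y_B)|/2
= |37.12 + 51.09 + 37.1|/2
= 125.31/2 = 62.655

62.655


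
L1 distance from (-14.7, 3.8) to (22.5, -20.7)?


|(-14.7)-22.5| + |3.8-(-20.7)| = 37.2 + 24.5 = 61.7

61.7


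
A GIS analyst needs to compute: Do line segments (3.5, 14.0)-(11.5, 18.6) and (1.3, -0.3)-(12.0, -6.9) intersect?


Cross products: d1=167.53, d2=269.55, d3=-104.28, d4=-206.3
d1*d2 < 0 and d3*d4 < 0? no

No, they don't intersect


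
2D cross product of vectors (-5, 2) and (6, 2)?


u x v = u_x*v_y - u_y*v_x = (-5)*2 - 2*6
= (-10) - 12 = -22

-22


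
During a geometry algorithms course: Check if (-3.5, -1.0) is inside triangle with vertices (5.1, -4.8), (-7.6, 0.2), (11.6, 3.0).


Cross products: AB x AP = -5.26, BC x BP = -34.52, CA x CP = -91.78
All same sign? yes

Yes, inside


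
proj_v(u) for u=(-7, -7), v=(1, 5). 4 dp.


u.v = -42, |v| = sqrt(26) = 5.099
Scalar projection = u.v / |v| = -42 / sqrt(26) = -8.2369

-8.2369


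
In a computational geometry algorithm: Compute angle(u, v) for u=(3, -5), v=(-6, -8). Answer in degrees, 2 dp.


u.v = 22, |u| = sqrt(34) = 5.831, |v| = sqrt(100) = 10
cos(theta) = u.v/(|u||v|) = 22/sqrt(3400) = 0.377297
theta = acos(0.377297) = 67.83 degrees

67.83 degrees


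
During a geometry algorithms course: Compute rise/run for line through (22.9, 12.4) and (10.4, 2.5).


slope = (y2-y1)/(x2-x1) = (2.5-12.4)/(10.4-22.9) = (-9.9)/(-12.5) = 0.792

0.792


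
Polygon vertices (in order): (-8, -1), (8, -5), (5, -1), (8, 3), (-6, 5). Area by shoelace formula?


Shoelace sum: ((-8)*(-5) - 8*(-1)) + (8*(-1) - 5*(-5)) + (5*3 - 8*(-1)) + (8*5 - (-6)*3) + ((-6)*(-1) - (-8)*5)
= 192
Area = |192|/2 = 96

96


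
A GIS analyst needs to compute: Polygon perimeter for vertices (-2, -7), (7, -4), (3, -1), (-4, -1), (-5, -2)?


Sides: (-2, -7)->(7, -4): sqrt(90) = 9.486833, (7, -4)->(3, -1): sqrt(25) = 5, (3, -1)->(-4, -1): sqrt(49) = 7, (-4, -1)->(-5, -2): sqrt(2) = 1.414214, (-5, -2)->(-2, -7): sqrt(34) = 5.830952
Sum = 28.731999
Perimeter = 28.732

28.732


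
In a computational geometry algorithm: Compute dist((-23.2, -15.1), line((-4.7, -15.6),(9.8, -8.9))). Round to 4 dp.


|cross product| = 131.2
|line direction| = sqrt(255.14) = 15.9731
Distance = 131.2/sqrt(255.14) = 8.2138

8.2138


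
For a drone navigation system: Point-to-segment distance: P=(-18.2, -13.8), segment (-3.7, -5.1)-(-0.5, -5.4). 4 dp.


Project P onto AB: t = 0 (clamped to [0,1])
Closest point on segment: (-3.7, -5.1)
Distance: 16.9098

16.9098


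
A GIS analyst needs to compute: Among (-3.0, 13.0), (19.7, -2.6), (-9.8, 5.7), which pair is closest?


d(P0,P1) = 27.5436, d(P0,P2) = 9.9765, d(P1,P2) = 30.6454
Closest: P0 and P2

Closest pair: (-3.0, 13.0) and (-9.8, 5.7), distance = 9.9765


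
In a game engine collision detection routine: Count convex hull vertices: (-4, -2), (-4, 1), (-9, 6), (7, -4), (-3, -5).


Convex hull vertices (CCW): (-9, 6), (-3, -5), (7, -4)
Count = 3

3


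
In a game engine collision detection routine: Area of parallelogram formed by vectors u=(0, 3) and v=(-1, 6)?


|u x v| = |0*6 - 3*(-1)|
= |0 - (-3)| = 3

3


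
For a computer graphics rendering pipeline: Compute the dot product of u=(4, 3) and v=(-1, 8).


u . v = u_x*v_x + u_y*v_y = 4*(-1) + 3*8
= (-4) + 24 = 20

20


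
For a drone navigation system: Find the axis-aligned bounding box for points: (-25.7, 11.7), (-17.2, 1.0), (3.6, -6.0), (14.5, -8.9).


x range: [-25.7, 14.5]
y range: [-8.9, 11.7]
Bounding box: (-25.7,-8.9) to (14.5,11.7)

(-25.7,-8.9) to (14.5,11.7)


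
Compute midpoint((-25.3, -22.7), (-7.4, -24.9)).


M = (((-25.3)+(-7.4))/2, ((-22.7)+(-24.9))/2)
= (-16.35, -23.8)

(-16.35, -23.8)


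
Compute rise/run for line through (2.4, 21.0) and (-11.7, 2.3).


slope = (y2-y1)/(x2-x1) = (2.3-21)/((-11.7)-2.4) = (-18.7)/(-14.1) = 1.3262

1.3262


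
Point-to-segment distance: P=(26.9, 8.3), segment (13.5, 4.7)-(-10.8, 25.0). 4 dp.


Project P onto AB: t = 0 (clamped to [0,1])
Closest point on segment: (13.5, 4.7)
Distance: 13.8752

13.8752


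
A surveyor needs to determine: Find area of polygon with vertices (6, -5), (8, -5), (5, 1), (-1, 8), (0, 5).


Shoelace sum: (6*(-5) - 8*(-5)) + (8*1 - 5*(-5)) + (5*8 - (-1)*1) + ((-1)*5 - 0*8) + (0*(-5) - 6*5)
= 49
Area = |49|/2 = 24.5

24.5


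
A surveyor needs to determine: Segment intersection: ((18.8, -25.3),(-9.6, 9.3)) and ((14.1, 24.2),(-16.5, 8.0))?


Cross products: d1=1590.84, d2=72, d3=-1243.18, d4=275.66
d1*d2 < 0 and d3*d4 < 0? no

No, they don't intersect


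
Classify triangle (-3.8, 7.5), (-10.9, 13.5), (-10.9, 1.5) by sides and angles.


Side lengths squared: AB^2=86.41, BC^2=144, CA^2=86.41
Sorted: [86.41, 86.41, 144]
By sides: Isosceles, By angles: Acute

Isosceles, Acute


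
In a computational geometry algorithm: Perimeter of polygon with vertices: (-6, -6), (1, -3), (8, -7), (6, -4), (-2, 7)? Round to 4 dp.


Sides: (-6, -6)->(1, -3): sqrt(58) = 7.615773, (1, -3)->(8, -7): sqrt(65) = 8.062258, (8, -7)->(6, -4): sqrt(13) = 3.605551, (6, -4)->(-2, 7): sqrt(185) = 13.601471, (-2, 7)->(-6, -6): sqrt(185) = 13.601471
Sum = 46.486524
Perimeter = 46.4865

46.4865


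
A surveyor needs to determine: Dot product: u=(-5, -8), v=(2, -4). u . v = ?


u . v = u_x*v_x + u_y*v_y = (-5)*2 + (-8)*(-4)
= (-10) + 32 = 22

22


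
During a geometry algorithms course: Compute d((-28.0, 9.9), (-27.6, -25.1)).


dx=0.4, dy=-35
d^2 = 0.4^2 + (-35)^2 = 1225.16
d = sqrt(1225.16) = 35.0023

35.0023


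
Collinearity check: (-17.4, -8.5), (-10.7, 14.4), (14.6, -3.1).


Cross product: ((-10.7)-(-17.4))*((-3.1)-(-8.5)) - (14.4-(-8.5))*(14.6-(-17.4))
= -696.62

No, not collinear


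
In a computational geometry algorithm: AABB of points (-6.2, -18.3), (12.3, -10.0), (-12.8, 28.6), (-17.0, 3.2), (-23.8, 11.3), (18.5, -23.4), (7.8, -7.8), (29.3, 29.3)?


x range: [-23.8, 29.3]
y range: [-23.4, 29.3]
Bounding box: (-23.8,-23.4) to (29.3,29.3)

(-23.8,-23.4) to (29.3,29.3)


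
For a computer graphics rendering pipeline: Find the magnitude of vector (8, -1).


|u| = sqrt(8^2 + (-1)^2) = sqrt(65) = 8.0623

8.0623


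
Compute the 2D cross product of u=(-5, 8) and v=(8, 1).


u x v = u_x*v_y - u_y*v_x = (-5)*1 - 8*8
= (-5) - 64 = -69

-69


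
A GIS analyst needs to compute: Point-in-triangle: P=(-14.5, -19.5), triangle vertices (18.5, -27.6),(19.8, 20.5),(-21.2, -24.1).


Cross products: AB x AP = 1597.83, BC x BP = 110.22, CA x CP = 206.07
All same sign? yes

Yes, inside


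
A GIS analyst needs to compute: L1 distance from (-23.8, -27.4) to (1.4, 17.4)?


|(-23.8)-1.4| + |(-27.4)-17.4| = 25.2 + 44.8 = 70

70


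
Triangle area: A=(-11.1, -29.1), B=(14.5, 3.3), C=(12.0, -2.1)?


Area = |x_A(y_B-y_C) + x_B(y_C-y_A) + x_C(y_A-y_B)|/2
= |(-59.94) + 391.5 + (-388.8)|/2
= 57.24/2 = 28.62

28.62


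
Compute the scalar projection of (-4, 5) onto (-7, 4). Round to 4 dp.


u.v = 48, |v| = sqrt(65) = 8.0623
Scalar projection = u.v / |v| = 48 / sqrt(65) = 5.9537

5.9537


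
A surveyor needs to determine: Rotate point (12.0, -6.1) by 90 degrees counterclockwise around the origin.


90° CCW: (x,y) -> (-y, x)
(12,-6.1) -> (6.1, 12)

(6.1, 12)


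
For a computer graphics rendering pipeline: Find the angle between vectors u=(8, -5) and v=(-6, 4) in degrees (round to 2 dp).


u.v = -68, |u| = sqrt(89) = 9.434, |v| = sqrt(52) = 7.2111
cos(theta) = u.v/(|u||v|) = -68/sqrt(4628) = -0.999568
theta = acos(-0.999568) = 178.32 degrees

178.32 degrees


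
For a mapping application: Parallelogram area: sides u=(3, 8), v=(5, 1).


|u x v| = |3*1 - 8*5|
= |3 - 40| = 37

37


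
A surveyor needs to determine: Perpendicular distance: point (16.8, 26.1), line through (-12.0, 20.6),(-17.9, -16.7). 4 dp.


|cross product| = 1041.79
|line direction| = sqrt(1426.1) = 37.7637
Distance = 1041.79/sqrt(1426.1) = 27.587

27.587


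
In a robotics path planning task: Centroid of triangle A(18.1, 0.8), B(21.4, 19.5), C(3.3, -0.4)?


Centroid = ((x_A+x_B+x_C)/3, (y_A+y_B+y_C)/3)
= ((18.1+21.4+3.3)/3, (0.8+19.5+(-0.4))/3)
= (14.2667, 6.6333)

(14.2667, 6.6333)


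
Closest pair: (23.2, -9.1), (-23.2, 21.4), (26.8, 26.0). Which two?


d(P0,P1) = 55.5267, d(P0,P2) = 35.2841, d(P1,P2) = 50.2112
Closest: P0 and P2

Closest pair: (23.2, -9.1) and (26.8, 26.0), distance = 35.2841


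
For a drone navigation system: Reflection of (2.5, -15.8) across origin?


Reflection over origin: (x,y) -> (-x,-y)
(2.5, -15.8) -> (-2.5, 15.8)

(-2.5, 15.8)


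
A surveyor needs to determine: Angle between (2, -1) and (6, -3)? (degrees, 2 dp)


u.v = 15, |u| = sqrt(5) = 2.2361, |v| = sqrt(45) = 6.7082
cos(theta) = u.v/(|u||v|) = 15/sqrt(225) = 1
theta = acos(1) = 0 degrees

0 degrees


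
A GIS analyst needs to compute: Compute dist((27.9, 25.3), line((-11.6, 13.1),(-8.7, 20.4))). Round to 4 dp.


|cross product| = 252.97
|line direction| = sqrt(61.7) = 7.8549
Distance = 252.97/sqrt(61.7) = 32.2052

32.2052


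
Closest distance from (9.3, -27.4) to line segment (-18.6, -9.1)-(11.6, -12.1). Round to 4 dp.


Project P onto AB: t = 0.9744 (clamped to [0,1])
Closest point on segment: (10.8275, -12.0233)
Distance: 15.4524

15.4524


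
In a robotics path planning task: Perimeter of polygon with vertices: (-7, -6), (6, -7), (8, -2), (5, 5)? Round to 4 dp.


Sides: (-7, -6)->(6, -7): sqrt(170) = 13.038405, (6, -7)->(8, -2): sqrt(29) = 5.385165, (8, -2)->(5, 5): sqrt(58) = 7.615773, (5, 5)->(-7, -6): sqrt(265) = 16.278821
Sum = 42.318164
Perimeter = 42.3182

42.3182


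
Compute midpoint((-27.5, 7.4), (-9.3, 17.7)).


M = (((-27.5)+(-9.3))/2, (7.4+17.7)/2)
= (-18.4, 12.55)

(-18.4, 12.55)


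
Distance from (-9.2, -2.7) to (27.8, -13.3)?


dx=37, dy=-10.6
d^2 = 37^2 + (-10.6)^2 = 1481.36
d = sqrt(1481.36) = 38.4884

38.4884


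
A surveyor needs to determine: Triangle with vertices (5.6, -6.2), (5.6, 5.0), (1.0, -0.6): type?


Side lengths squared: AB^2=125.44, BC^2=52.52, CA^2=52.52
Sorted: [52.52, 52.52, 125.44]
By sides: Isosceles, By angles: Obtuse

Isosceles, Obtuse


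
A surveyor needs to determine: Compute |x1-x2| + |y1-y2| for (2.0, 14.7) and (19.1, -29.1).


|2-19.1| + |14.7-(-29.1)| = 17.1 + 43.8 = 60.9

60.9


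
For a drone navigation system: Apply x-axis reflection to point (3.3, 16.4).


Reflection over x-axis: (x,y) -> (x,-y)
(3.3, 16.4) -> (3.3, -16.4)

(3.3, -16.4)


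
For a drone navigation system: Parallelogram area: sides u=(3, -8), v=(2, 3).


|u x v| = |3*3 - (-8)*2|
= |9 - (-16)| = 25

25


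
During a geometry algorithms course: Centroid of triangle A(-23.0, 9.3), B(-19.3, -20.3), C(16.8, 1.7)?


Centroid = ((x_A+x_B+x_C)/3, (y_A+y_B+y_C)/3)
= (((-23)+(-19.3)+16.8)/3, (9.3+(-20.3)+1.7)/3)
= (-8.5, -3.1)

(-8.5, -3.1)


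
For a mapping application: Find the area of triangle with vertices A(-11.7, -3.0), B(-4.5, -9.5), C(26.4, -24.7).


Area = |x_A(y_B-y_C) + x_B(y_C-y_A) + x_C(y_A-y_B)|/2
= |(-177.84) + 97.65 + 171.6|/2
= 91.41/2 = 45.705

45.705


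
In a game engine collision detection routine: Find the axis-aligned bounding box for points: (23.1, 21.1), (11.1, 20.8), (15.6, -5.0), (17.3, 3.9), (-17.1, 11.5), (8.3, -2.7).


x range: [-17.1, 23.1]
y range: [-5, 21.1]
Bounding box: (-17.1,-5) to (23.1,21.1)

(-17.1,-5) to (23.1,21.1)


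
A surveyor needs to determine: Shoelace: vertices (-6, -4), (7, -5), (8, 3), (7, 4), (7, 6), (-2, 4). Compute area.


Shoelace sum: ((-6)*(-5) - 7*(-4)) + (7*3 - 8*(-5)) + (8*4 - 7*3) + (7*6 - 7*4) + (7*4 - (-2)*6) + ((-2)*(-4) - (-6)*4)
= 216
Area = |216|/2 = 108

108


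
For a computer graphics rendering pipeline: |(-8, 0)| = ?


|u| = sqrt((-8)^2 + 0^2) = sqrt(64) = 8

8


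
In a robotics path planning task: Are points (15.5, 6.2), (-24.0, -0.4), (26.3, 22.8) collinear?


Cross product: ((-24)-15.5)*(22.8-6.2) - ((-0.4)-6.2)*(26.3-15.5)
= -584.42

No, not collinear


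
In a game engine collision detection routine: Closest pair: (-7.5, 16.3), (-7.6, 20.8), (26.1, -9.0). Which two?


d(P0,P1) = 4.5011, d(P0,P2) = 42.0601, d(P1,P2) = 44.9859
Closest: P0 and P1

Closest pair: (-7.5, 16.3) and (-7.6, 20.8), distance = 4.5011


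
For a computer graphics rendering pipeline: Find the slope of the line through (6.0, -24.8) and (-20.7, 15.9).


slope = (y2-y1)/(x2-x1) = (15.9-(-24.8))/((-20.7)-6) = 40.7/(-26.7) = -1.5243

-1.5243


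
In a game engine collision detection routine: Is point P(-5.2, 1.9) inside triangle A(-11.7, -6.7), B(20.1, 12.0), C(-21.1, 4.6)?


Cross products: AB x AP = 151.93, BC x BP = 228.9, CA x CP = 154.29
All same sign? yes

Yes, inside


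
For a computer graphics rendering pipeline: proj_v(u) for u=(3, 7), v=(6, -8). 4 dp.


u.v = -38, |v| = sqrt(100) = 10
Scalar projection = u.v / |v| = -38 / sqrt(100) = -3.8

-3.8


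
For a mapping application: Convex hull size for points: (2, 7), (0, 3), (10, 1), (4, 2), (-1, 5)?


Convex hull vertices (CCW): (-1, 5), (0, 3), (4, 2), (10, 1), (2, 7)
Count = 5

5


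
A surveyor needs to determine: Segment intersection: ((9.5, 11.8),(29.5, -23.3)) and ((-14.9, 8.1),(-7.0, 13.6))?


Cross products: d1=-104.97, d2=-492.26, d3=-930.44, d4=-543.15
d1*d2 < 0 and d3*d4 < 0? no

No, they don't intersect


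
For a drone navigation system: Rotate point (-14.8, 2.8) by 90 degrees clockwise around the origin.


90° CW: (x,y) -> (y, -x)
(-14.8,2.8) -> (2.8, 14.8)

(2.8, 14.8)


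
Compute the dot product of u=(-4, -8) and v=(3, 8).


u . v = u_x*v_x + u_y*v_y = (-4)*3 + (-8)*8
= (-12) + (-64) = -76

-76


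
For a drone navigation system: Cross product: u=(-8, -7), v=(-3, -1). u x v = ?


u x v = u_x*v_y - u_y*v_x = (-8)*(-1) - (-7)*(-3)
= 8 - 21 = -13

-13


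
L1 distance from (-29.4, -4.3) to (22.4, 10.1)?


|(-29.4)-22.4| + |(-4.3)-10.1| = 51.8 + 14.4 = 66.2

66.2


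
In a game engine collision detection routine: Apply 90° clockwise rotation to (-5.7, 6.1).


90° CW: (x,y) -> (y, -x)
(-5.7,6.1) -> (6.1, 5.7)

(6.1, 5.7)


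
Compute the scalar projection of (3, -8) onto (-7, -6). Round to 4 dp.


u.v = 27, |v| = sqrt(85) = 9.2195
Scalar projection = u.v / |v| = 27 / sqrt(85) = 2.9286

2.9286


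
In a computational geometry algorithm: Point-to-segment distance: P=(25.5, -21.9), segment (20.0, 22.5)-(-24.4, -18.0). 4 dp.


Project P onto AB: t = 0.4303 (clamped to [0,1])
Closest point on segment: (0.8956, 5.0737)
Distance: 36.5097

36.5097


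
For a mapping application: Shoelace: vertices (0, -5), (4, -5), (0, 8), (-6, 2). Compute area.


Shoelace sum: (0*(-5) - 4*(-5)) + (4*8 - 0*(-5)) + (0*2 - (-6)*8) + ((-6)*(-5) - 0*2)
= 130
Area = |130|/2 = 65

65


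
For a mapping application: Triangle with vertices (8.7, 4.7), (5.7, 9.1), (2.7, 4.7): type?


Side lengths squared: AB^2=28.36, BC^2=28.36, CA^2=36
Sorted: [28.36, 28.36, 36]
By sides: Isosceles, By angles: Acute

Isosceles, Acute


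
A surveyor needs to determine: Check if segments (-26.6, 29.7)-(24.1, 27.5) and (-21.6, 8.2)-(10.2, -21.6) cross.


Cross products: d1=534.7, d2=1975.6, d3=-1079.05, d4=-2519.95
d1*d2 < 0 and d3*d4 < 0? no

No, they don't intersect


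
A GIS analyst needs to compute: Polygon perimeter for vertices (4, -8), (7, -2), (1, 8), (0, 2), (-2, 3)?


Sides: (4, -8)->(7, -2): sqrt(45) = 6.708204, (7, -2)->(1, 8): sqrt(136) = 11.661904, (1, 8)->(0, 2): sqrt(37) = 6.082763, (0, 2)->(-2, 3): sqrt(5) = 2.236068, (-2, 3)->(4, -8): sqrt(157) = 12.529964
Sum = 39.218903
Perimeter = 39.2189

39.2189


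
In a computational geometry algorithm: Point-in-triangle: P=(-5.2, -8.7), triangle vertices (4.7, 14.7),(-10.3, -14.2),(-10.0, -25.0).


Cross products: AB x AP = 64.89, BC x BP = 56.73, CA x CP = 49.05
All same sign? yes

Yes, inside


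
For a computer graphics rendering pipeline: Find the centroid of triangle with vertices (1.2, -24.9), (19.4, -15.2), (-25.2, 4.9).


Centroid = ((x_A+x_B+x_C)/3, (y_A+y_B+y_C)/3)
= ((1.2+19.4+(-25.2))/3, ((-24.9)+(-15.2)+4.9)/3)
= (-1.5333, -11.7333)

(-1.5333, -11.7333)


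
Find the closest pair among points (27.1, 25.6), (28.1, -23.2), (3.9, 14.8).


d(P0,P1) = 48.8102, d(P0,P2) = 25.5906, d(P1,P2) = 45.0515
Closest: P0 and P2

Closest pair: (27.1, 25.6) and (3.9, 14.8), distance = 25.5906


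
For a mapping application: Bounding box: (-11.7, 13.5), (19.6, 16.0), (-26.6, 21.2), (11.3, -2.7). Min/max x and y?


x range: [-26.6, 19.6]
y range: [-2.7, 21.2]
Bounding box: (-26.6,-2.7) to (19.6,21.2)

(-26.6,-2.7) to (19.6,21.2)


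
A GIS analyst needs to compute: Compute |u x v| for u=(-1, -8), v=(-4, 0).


|u x v| = |(-1)*0 - (-8)*(-4)|
= |0 - 32| = 32

32


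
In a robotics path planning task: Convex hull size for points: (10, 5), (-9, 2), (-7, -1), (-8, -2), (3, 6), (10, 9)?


Convex hull vertices (CCW): (-9, 2), (-8, -2), (10, 5), (10, 9)
Count = 4

4


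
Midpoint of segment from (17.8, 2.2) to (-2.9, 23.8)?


M = ((17.8+(-2.9))/2, (2.2+23.8)/2)
= (7.45, 13)

(7.45, 13)


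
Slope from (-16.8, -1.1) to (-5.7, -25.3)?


slope = (y2-y1)/(x2-x1) = ((-25.3)-(-1.1))/((-5.7)-(-16.8)) = (-24.2)/11.1 = -2.1802

-2.1802


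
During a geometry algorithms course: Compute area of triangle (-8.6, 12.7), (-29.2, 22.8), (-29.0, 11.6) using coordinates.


Area = |x_A(y_B-y_C) + x_B(y_C-y_A) + x_C(y_A-y_B)|/2
= |(-96.32) + 32.12 + 292.9|/2
= 228.7/2 = 114.35

114.35


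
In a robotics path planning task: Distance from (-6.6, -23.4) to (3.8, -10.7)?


dx=10.4, dy=12.7
d^2 = 10.4^2 + 12.7^2 = 269.45
d = sqrt(269.45) = 16.4149

16.4149


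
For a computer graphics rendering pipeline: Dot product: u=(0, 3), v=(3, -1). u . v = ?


u . v = u_x*v_x + u_y*v_y = 0*3 + 3*(-1)
= 0 + (-3) = -3

-3


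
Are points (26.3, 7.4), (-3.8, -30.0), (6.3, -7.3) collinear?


Cross product: ((-3.8)-26.3)*((-7.3)-7.4) - ((-30)-7.4)*(6.3-26.3)
= -305.53

No, not collinear


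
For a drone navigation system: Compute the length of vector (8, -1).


|u| = sqrt(8^2 + (-1)^2) = sqrt(65) = 8.0623

8.0623


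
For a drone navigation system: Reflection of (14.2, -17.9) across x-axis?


Reflection over x-axis: (x,y) -> (x,-y)
(14.2, -17.9) -> (14.2, 17.9)

(14.2, 17.9)


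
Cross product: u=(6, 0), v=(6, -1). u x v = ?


u x v = u_x*v_y - u_y*v_x = 6*(-1) - 0*6
= (-6) - 0 = -6

-6


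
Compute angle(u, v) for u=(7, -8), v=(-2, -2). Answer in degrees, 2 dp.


u.v = 2, |u| = sqrt(113) = 10.6301, |v| = sqrt(8) = 2.8284
cos(theta) = u.v/(|u||v|) = 2/sqrt(904) = 0.066519
theta = acos(0.066519) = 86.19 degrees

86.19 degrees


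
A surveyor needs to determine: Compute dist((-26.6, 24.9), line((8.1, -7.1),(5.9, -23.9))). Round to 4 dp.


|cross product| = 653.36
|line direction| = sqrt(287.08) = 16.9434
Distance = 653.36/sqrt(287.08) = 38.5612

38.5612


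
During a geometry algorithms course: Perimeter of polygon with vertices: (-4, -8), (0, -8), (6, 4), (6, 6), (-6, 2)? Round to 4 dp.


Sides: (-4, -8)->(0, -8): sqrt(16) = 4, (0, -8)->(6, 4): sqrt(180) = 13.416408, (6, 4)->(6, 6): sqrt(4) = 2, (6, 6)->(-6, 2): sqrt(160) = 12.649111, (-6, 2)->(-4, -8): sqrt(104) = 10.198039
Sum = 42.263558
Perimeter = 42.2636

42.2636


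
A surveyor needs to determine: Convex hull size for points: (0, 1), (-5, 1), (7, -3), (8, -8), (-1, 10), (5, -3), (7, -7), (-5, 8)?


Convex hull vertices (CCW): (-5, 1), (8, -8), (7, -3), (-1, 10), (-5, 8)
Count = 5

5


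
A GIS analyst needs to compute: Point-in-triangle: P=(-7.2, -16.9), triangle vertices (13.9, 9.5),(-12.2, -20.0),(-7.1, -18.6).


Cross products: AB x AP = 66.59, BC x BP = 8.81, CA x CP = 38.51
All same sign? yes

Yes, inside


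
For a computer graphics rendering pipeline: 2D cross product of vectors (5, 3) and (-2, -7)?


u x v = u_x*v_y - u_y*v_x = 5*(-7) - 3*(-2)
= (-35) - (-6) = -29

-29


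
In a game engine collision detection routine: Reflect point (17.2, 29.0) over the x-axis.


Reflection over x-axis: (x,y) -> (x,-y)
(17.2, 29) -> (17.2, -29)

(17.2, -29)


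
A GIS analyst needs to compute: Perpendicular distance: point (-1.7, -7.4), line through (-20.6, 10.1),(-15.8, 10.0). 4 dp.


|cross product| = 82.11
|line direction| = sqrt(23.05) = 4.801
Distance = 82.11/sqrt(23.05) = 17.1025

17.1025


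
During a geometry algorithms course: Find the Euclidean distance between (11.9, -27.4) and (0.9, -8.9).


dx=-11, dy=18.5
d^2 = (-11)^2 + 18.5^2 = 463.25
d = sqrt(463.25) = 21.5232

21.5232


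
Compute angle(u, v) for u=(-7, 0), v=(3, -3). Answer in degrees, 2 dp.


u.v = -21, |u| = sqrt(49) = 7, |v| = sqrt(18) = 4.2426
cos(theta) = u.v/(|u||v|) = -21/sqrt(882) = -0.707107
theta = acos(-0.707107) = 135 degrees

135 degrees


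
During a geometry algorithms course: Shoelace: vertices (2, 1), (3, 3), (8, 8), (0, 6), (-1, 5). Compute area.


Shoelace sum: (2*3 - 3*1) + (3*8 - 8*3) + (8*6 - 0*8) + (0*5 - (-1)*6) + ((-1)*1 - 2*5)
= 46
Area = |46|/2 = 23

23


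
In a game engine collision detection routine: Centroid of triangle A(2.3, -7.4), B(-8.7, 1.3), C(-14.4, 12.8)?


Centroid = ((x_A+x_B+x_C)/3, (y_A+y_B+y_C)/3)
= ((2.3+(-8.7)+(-14.4))/3, ((-7.4)+1.3+12.8)/3)
= (-6.9333, 2.2333)

(-6.9333, 2.2333)


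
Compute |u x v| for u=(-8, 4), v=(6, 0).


|u x v| = |(-8)*0 - 4*6|
= |0 - 24| = 24

24


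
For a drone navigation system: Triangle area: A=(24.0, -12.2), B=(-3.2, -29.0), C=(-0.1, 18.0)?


Area = |x_A(y_B-y_C) + x_B(y_C-y_A) + x_C(y_A-y_B)|/2
= |(-1128) + (-96.64) + (-1.68)|/2
= 1226.32/2 = 613.16

613.16


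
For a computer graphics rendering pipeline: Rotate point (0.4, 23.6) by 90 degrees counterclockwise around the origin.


90° CCW: (x,y) -> (-y, x)
(0.4,23.6) -> (-23.6, 0.4)

(-23.6, 0.4)


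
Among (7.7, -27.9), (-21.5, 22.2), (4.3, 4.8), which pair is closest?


d(P0,P1) = 57.9884, d(P0,P2) = 32.8763, d(P1,P2) = 31.1191
Closest: P1 and P2

Closest pair: (-21.5, 22.2) and (4.3, 4.8), distance = 31.1191


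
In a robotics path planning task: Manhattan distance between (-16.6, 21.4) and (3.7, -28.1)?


|(-16.6)-3.7| + |21.4-(-28.1)| = 20.3 + 49.5 = 69.8

69.8


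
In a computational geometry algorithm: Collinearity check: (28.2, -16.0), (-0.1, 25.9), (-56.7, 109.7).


Cross product: ((-0.1)-28.2)*(109.7-(-16)) - (25.9-(-16))*((-56.7)-28.2)
= 0

Yes, collinear


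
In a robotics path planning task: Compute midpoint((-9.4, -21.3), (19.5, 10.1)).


M = (((-9.4)+19.5)/2, ((-21.3)+10.1)/2)
= (5.05, -5.6)

(5.05, -5.6)


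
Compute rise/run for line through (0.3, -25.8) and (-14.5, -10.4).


slope = (y2-y1)/(x2-x1) = ((-10.4)-(-25.8))/((-14.5)-0.3) = 15.4/(-14.8) = -1.0405

-1.0405


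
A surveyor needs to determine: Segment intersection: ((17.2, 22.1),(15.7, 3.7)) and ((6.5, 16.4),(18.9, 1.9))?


Cross products: d1=225.83, d2=-24.08, d3=-188.33, d4=61.58
d1*d2 < 0 and d3*d4 < 0? yes

Yes, they intersect


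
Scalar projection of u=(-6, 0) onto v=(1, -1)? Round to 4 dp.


u.v = -6, |v| = sqrt(2) = 1.4142
Scalar projection = u.v / |v| = -6 / sqrt(2) = -4.2426

-4.2426


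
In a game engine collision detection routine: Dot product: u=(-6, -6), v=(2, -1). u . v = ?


u . v = u_x*v_x + u_y*v_y = (-6)*2 + (-6)*(-1)
= (-12) + 6 = -6

-6


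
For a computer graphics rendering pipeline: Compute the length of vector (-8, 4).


|u| = sqrt((-8)^2 + 4^2) = sqrt(80) = 8.9443

8.9443


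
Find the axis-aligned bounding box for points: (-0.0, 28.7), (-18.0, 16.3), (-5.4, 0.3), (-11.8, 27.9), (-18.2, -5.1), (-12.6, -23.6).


x range: [-18.2, 0]
y range: [-23.6, 28.7]
Bounding box: (-18.2,-23.6) to (0,28.7)

(-18.2,-23.6) to (0,28.7)


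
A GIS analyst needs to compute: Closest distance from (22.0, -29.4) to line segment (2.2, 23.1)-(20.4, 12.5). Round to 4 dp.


Project P onto AB: t = 1 (clamped to [0,1])
Closest point on segment: (20.4, 12.5)
Distance: 41.9305

41.9305


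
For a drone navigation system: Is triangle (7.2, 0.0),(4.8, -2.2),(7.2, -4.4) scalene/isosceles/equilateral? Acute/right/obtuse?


Side lengths squared: AB^2=10.6, BC^2=10.6, CA^2=19.36
Sorted: [10.6, 10.6, 19.36]
By sides: Isosceles, By angles: Acute

Isosceles, Acute


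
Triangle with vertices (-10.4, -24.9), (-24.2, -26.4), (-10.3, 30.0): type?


Side lengths squared: AB^2=192.69, BC^2=3374.17, CA^2=3014.02
Sorted: [192.69, 3014.02, 3374.17]
By sides: Scalene, By angles: Obtuse

Scalene, Obtuse


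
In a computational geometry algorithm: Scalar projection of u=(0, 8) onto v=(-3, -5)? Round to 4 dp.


u.v = -40, |v| = sqrt(34) = 5.831
Scalar projection = u.v / |v| = -40 / sqrt(34) = -6.8599

-6.8599


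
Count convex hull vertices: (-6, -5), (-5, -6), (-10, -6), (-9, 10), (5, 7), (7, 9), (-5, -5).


Convex hull vertices (CCW): (-10, -6), (-5, -6), (7, 9), (-9, 10)
Count = 4

4


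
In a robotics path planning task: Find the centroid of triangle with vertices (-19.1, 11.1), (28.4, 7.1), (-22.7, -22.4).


Centroid = ((x_A+x_B+x_C)/3, (y_A+y_B+y_C)/3)
= (((-19.1)+28.4+(-22.7))/3, (11.1+7.1+(-22.4))/3)
= (-4.4667, -1.4)

(-4.4667, -1.4)


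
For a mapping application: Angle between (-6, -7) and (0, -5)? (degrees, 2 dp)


u.v = 35, |u| = sqrt(85) = 9.2195, |v| = sqrt(25) = 5
cos(theta) = u.v/(|u||v|) = 35/sqrt(2125) = 0.759257
theta = acos(0.759257) = 40.6 degrees

40.6 degrees


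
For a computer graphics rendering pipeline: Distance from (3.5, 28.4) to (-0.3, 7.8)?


dx=-3.8, dy=-20.6
d^2 = (-3.8)^2 + (-20.6)^2 = 438.8
d = sqrt(438.8) = 20.9476

20.9476


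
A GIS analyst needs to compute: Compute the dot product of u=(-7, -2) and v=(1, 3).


u . v = u_x*v_x + u_y*v_y = (-7)*1 + (-2)*3
= (-7) + (-6) = -13

-13


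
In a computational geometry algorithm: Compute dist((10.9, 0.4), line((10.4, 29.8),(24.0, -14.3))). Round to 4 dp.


|cross product| = 377.79
|line direction| = sqrt(2129.77) = 46.1494
Distance = 377.79/sqrt(2129.77) = 8.1862

8.1862


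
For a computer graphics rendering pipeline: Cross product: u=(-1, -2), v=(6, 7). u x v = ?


u x v = u_x*v_y - u_y*v_x = (-1)*7 - (-2)*6
= (-7) - (-12) = 5

5


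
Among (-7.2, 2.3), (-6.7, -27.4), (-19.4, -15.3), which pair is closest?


d(P0,P1) = 29.7042, d(P0,P2) = 21.4149, d(P1,P2) = 17.5414
Closest: P1 and P2

Closest pair: (-6.7, -27.4) and (-19.4, -15.3), distance = 17.5414


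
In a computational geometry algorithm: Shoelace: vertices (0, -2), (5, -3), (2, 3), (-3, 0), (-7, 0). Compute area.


Shoelace sum: (0*(-3) - 5*(-2)) + (5*3 - 2*(-3)) + (2*0 - (-3)*3) + ((-3)*0 - (-7)*0) + ((-7)*(-2) - 0*0)
= 54
Area = |54|/2 = 27

27


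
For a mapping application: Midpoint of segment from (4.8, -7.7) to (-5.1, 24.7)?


M = ((4.8+(-5.1))/2, ((-7.7)+24.7)/2)
= (-0.15, 8.5)

(-0.15, 8.5)


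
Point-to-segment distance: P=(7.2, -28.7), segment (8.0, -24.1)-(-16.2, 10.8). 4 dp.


Project P onto AB: t = 0 (clamped to [0,1])
Closest point on segment: (8, -24.1)
Distance: 4.669

4.669


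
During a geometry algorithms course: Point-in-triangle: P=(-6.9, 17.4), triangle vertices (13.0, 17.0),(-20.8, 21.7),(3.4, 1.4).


Cross products: AB x AP = 80.01, BC x BP = 178.11, CA x CP = 314.28
All same sign? yes

Yes, inside


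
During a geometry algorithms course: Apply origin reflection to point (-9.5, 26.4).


Reflection over origin: (x,y) -> (-x,-y)
(-9.5, 26.4) -> (9.5, -26.4)

(9.5, -26.4)


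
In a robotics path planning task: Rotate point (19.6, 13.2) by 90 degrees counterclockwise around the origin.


90° CCW: (x,y) -> (-y, x)
(19.6,13.2) -> (-13.2, 19.6)

(-13.2, 19.6)


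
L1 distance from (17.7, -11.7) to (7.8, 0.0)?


|17.7-7.8| + |(-11.7)-0| = 9.9 + 11.7 = 21.6

21.6


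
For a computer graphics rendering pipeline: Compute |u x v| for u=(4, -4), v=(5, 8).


|u x v| = |4*8 - (-4)*5|
= |32 - (-20)| = 52

52


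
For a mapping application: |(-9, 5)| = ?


|u| = sqrt((-9)^2 + 5^2) = sqrt(106) = 10.2956

10.2956


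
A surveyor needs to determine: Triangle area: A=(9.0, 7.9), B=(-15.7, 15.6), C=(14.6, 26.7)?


Area = |x_A(y_B-y_C) + x_B(y_C-y_A) + x_C(y_A-y_B)|/2
= |(-99.9) + (-295.16) + (-112.42)|/2
= 507.48/2 = 253.74

253.74


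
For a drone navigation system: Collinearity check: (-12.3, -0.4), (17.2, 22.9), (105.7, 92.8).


Cross product: (17.2-(-12.3))*(92.8-(-0.4)) - (22.9-(-0.4))*(105.7-(-12.3))
= 0

Yes, collinear


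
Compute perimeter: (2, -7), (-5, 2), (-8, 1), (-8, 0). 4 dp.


Sides: (2, -7)->(-5, 2): sqrt(130) = 11.401754, (-5, 2)->(-8, 1): sqrt(10) = 3.162278, (-8, 1)->(-8, 0): sqrt(1) = 1, (-8, 0)->(2, -7): sqrt(149) = 12.206556
Sum = 27.770588
Perimeter = 27.7706

27.7706


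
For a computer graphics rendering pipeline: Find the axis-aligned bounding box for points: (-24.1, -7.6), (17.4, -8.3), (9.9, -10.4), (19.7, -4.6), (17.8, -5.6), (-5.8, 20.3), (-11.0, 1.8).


x range: [-24.1, 19.7]
y range: [-10.4, 20.3]
Bounding box: (-24.1,-10.4) to (19.7,20.3)

(-24.1,-10.4) to (19.7,20.3)


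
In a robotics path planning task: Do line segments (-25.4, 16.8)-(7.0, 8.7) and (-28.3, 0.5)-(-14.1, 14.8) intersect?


Cross products: d1=189.99, d2=-388.35, d3=-551.61, d4=26.73
d1*d2 < 0 and d3*d4 < 0? yes

Yes, they intersect


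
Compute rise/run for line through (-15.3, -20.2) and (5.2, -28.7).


slope = (y2-y1)/(x2-x1) = ((-28.7)-(-20.2))/(5.2-(-15.3)) = (-8.5)/20.5 = -0.4146

-0.4146


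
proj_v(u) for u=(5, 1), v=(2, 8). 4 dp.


u.v = 18, |v| = sqrt(68) = 8.2462
Scalar projection = u.v / |v| = 18 / sqrt(68) = 2.1828

2.1828


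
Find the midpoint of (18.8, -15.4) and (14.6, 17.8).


M = ((18.8+14.6)/2, ((-15.4)+17.8)/2)
= (16.7, 1.2)

(16.7, 1.2)


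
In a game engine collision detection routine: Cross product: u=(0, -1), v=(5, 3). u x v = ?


u x v = u_x*v_y - u_y*v_x = 0*3 - (-1)*5
= 0 - (-5) = 5

5


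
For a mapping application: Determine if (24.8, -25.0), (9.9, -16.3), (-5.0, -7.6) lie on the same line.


Cross product: (9.9-24.8)*((-7.6)-(-25)) - ((-16.3)-(-25))*((-5)-24.8)
= 0

Yes, collinear


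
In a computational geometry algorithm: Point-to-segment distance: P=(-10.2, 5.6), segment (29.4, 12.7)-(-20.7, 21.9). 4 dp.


Project P onto AB: t = 0.7395 (clamped to [0,1])
Closest point on segment: (-7.6469, 19.503)
Distance: 14.1355

14.1355


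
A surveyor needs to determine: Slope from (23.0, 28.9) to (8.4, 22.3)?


slope = (y2-y1)/(x2-x1) = (22.3-28.9)/(8.4-23) = (-6.6)/(-14.6) = 0.4521

0.4521


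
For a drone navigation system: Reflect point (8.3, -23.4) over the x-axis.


Reflection over x-axis: (x,y) -> (x,-y)
(8.3, -23.4) -> (8.3, 23.4)

(8.3, 23.4)


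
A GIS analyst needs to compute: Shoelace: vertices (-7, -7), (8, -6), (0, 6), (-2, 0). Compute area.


Shoelace sum: ((-7)*(-6) - 8*(-7)) + (8*6 - 0*(-6)) + (0*0 - (-2)*6) + ((-2)*(-7) - (-7)*0)
= 172
Area = |172|/2 = 86

86


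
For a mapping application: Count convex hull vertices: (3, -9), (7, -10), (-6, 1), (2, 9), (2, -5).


Convex hull vertices (CCW): (-6, 1), (3, -9), (7, -10), (2, 9)
Count = 4

4


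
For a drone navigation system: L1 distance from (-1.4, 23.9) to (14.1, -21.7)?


|(-1.4)-14.1| + |23.9-(-21.7)| = 15.5 + 45.6 = 61.1

61.1


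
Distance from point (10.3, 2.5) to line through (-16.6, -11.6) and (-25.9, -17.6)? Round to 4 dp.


|cross product| = 30.27
|line direction| = sqrt(122.49) = 11.0675
Distance = 30.27/sqrt(122.49) = 2.735

2.735


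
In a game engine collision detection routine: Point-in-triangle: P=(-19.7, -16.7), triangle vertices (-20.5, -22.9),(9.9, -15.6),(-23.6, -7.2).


Cross products: AB x AP = 182.64, BC x BP = 285.49, CA x CP = 31.78
All same sign? yes

Yes, inside


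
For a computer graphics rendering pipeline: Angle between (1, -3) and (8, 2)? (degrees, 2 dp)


u.v = 2, |u| = sqrt(10) = 3.1623, |v| = sqrt(68) = 8.2462
cos(theta) = u.v/(|u||v|) = 2/sqrt(680) = 0.076696
theta = acos(0.076696) = 85.6 degrees

85.6 degrees


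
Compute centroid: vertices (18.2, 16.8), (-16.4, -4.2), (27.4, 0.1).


Centroid = ((x_A+x_B+x_C)/3, (y_A+y_B+y_C)/3)
= ((18.2+(-16.4)+27.4)/3, (16.8+(-4.2)+0.1)/3)
= (9.7333, 4.2333)

(9.7333, 4.2333)


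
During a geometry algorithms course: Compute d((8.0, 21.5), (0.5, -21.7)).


dx=-7.5, dy=-43.2
d^2 = (-7.5)^2 + (-43.2)^2 = 1922.49
d = sqrt(1922.49) = 43.8462

43.8462


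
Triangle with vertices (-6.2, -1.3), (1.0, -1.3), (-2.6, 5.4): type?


Side lengths squared: AB^2=51.84, BC^2=57.85, CA^2=57.85
Sorted: [51.84, 57.85, 57.85]
By sides: Isosceles, By angles: Acute

Isosceles, Acute


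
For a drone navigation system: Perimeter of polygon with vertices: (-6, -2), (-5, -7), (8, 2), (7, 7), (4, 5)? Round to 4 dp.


Sides: (-6, -2)->(-5, -7): sqrt(26) = 5.09902, (-5, -7)->(8, 2): sqrt(250) = 15.811388, (8, 2)->(7, 7): sqrt(26) = 5.09902, (7, 7)->(4, 5): sqrt(13) = 3.605551, (4, 5)->(-6, -2): sqrt(149) = 12.206556
Sum = 41.821535
Perimeter = 41.8215

41.8215


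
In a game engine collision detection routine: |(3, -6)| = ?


|u| = sqrt(3^2 + (-6)^2) = sqrt(45) = 6.7082

6.7082


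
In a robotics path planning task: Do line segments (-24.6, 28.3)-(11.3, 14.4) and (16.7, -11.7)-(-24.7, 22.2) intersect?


Cross products: d1=-255.93, d2=-897.48, d3=-861.93, d4=-220.38
d1*d2 < 0 and d3*d4 < 0? no

No, they don't intersect


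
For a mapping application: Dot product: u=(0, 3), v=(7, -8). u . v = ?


u . v = u_x*v_x + u_y*v_y = 0*7 + 3*(-8)
= 0 + (-24) = -24

-24


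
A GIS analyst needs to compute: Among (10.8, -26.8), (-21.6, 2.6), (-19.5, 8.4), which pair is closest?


d(P0,P1) = 43.7507, d(P0,P2) = 46.4449, d(P1,P2) = 6.1685
Closest: P1 and P2

Closest pair: (-21.6, 2.6) and (-19.5, 8.4), distance = 6.1685


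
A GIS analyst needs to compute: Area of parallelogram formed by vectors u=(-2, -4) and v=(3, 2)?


|u x v| = |(-2)*2 - (-4)*3|
= |(-4) - (-12)| = 8

8


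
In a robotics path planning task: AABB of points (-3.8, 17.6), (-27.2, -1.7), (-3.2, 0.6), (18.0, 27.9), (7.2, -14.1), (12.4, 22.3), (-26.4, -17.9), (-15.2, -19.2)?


x range: [-27.2, 18]
y range: [-19.2, 27.9]
Bounding box: (-27.2,-19.2) to (18,27.9)

(-27.2,-19.2) to (18,27.9)


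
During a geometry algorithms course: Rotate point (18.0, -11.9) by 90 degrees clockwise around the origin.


90° CW: (x,y) -> (y, -x)
(18,-11.9) -> (-11.9, -18)

(-11.9, -18)


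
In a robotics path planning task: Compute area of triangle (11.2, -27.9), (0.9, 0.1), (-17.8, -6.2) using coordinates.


Area = |x_A(y_B-y_C) + x_B(y_C-y_A) + x_C(y_A-y_B)|/2
= |70.56 + 19.53 + 498.4|/2
= 588.49/2 = 294.245

294.245


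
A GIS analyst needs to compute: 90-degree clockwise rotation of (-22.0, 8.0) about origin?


90° CW: (x,y) -> (y, -x)
(-22,8) -> (8, 22)

(8, 22)


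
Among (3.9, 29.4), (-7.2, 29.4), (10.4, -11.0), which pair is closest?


d(P0,P1) = 11.1, d(P0,P2) = 40.9196, d(P1,P2) = 44.0672
Closest: P0 and P1

Closest pair: (3.9, 29.4) and (-7.2, 29.4), distance = 11.1


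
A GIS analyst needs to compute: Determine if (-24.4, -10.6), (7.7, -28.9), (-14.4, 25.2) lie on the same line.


Cross product: (7.7-(-24.4))*(25.2-(-10.6)) - ((-28.9)-(-10.6))*((-14.4)-(-24.4))
= 1332.18

No, not collinear


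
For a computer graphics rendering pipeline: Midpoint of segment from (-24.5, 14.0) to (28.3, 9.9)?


M = (((-24.5)+28.3)/2, (14+9.9)/2)
= (1.9, 11.95)

(1.9, 11.95)


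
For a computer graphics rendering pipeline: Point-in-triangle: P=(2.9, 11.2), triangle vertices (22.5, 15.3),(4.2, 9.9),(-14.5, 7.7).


Cross products: AB x AP = -30.81, BC x BP = -27.17, CA x CP = -2.74
All same sign? yes

Yes, inside


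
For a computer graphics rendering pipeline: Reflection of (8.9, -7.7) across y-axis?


Reflection over y-axis: (x,y) -> (-x,y)
(8.9, -7.7) -> (-8.9, -7.7)

(-8.9, -7.7)


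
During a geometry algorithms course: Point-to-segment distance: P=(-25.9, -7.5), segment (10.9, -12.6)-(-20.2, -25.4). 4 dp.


Project P onto AB: t = 0.9542 (clamped to [0,1])
Closest point on segment: (-18.7743, -24.8132)
Distance: 18.7223

18.7223
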